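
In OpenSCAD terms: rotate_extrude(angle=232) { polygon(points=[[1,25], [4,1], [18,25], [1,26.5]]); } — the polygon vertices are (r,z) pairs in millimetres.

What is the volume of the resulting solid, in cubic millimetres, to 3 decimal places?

Profile (r,z), 4 vertices: (1,25) (4,1) (18,25) (1,26.5)
edge 0: (1,25)→(4,1)  cross = 1·1 − 4·25 = -99.0000; (r_i+r_j)·cross = 5·-99.0000 = -495.0000
edge 1: (4,1)→(18,25)  cross = 4·25 − 18·1 = 82.0000; (r_i+r_j)·cross = 22·82.0000 = 1804.0000
edge 2: (18,25)→(1,26.5)  cross = 18·26.5 − 1·25 = 452.0000; (r_i+r_j)·cross = 19·452.0000 = 8588.0000
edge 3: (1,26.5)→(1,25)  cross = 1·25 − 1·26.5 = -1.5000; (r_i+r_j)·cross = 2·-1.5000 = -3.0000
Σcross = 433.5000 → A = |Σcross|/2 = 216.7500 mm²
Σ(r_i+r_j)·cross = 9894.0000 → first moment M = |Σ|/6 = 1649.0000
R_c = M/A = 1649.0000/216.7500 = 7.6078 mm
θ = 232° = 4.049164 rad
V = θ·R_c·A = 4.049164·7.6078·216.7500 = 6677.071 mm³

Volume = 6677.071 mm³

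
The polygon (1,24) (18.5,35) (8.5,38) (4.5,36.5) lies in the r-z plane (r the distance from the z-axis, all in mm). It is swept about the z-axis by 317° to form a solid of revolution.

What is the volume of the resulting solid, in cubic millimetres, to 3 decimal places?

Profile (r,z), 4 vertices: (1,24) (18.5,35) (8.5,38) (4.5,36.5)
edge 0: (1,24)→(18.5,35)  cross = 1·35 − 18.5·24 = -409.0000; (r_i+r_j)·cross = 19.5·-409.0000 = -7975.5000
edge 1: (18.5,35)→(8.5,38)  cross = 18.5·38 − 8.5·35 = 405.5000; (r_i+r_j)·cross = 27·405.5000 = 10948.5000
edge 2: (8.5,38)→(4.5,36.5)  cross = 8.5·36.5 − 4.5·38 = 139.2500; (r_i+r_j)·cross = 13·139.2500 = 1810.2500
edge 3: (4.5,36.5)→(1,24)  cross = 4.5·24 − 1·36.5 = 71.5000; (r_i+r_j)·cross = 5.5·71.5000 = 393.2500
Σcross = 207.2500 → A = |Σcross|/2 = 103.6250 mm²
Σ(r_i+r_j)·cross = 5176.5000 → first moment M = |Σ|/6 = 862.7500
R_c = M/A = 862.7500/103.6250 = 8.3257 mm
θ = 317° = 5.532694 rad
V = θ·R_c·A = 5.532694·8.3257·103.6250 = 4773.332 mm³

Volume = 4773.332 mm³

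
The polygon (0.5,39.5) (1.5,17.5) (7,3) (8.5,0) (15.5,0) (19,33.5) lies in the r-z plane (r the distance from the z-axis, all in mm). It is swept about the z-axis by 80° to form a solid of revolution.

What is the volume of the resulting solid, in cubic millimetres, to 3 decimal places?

Profile (r,z), 6 vertices: (0.5,39.5) (1.5,17.5) (7,3) (8.5,0) (15.5,0) (19,33.5)
edge 0: (0.5,39.5)→(1.5,17.5)  cross = 0.5·17.5 − 1.5·39.5 = -50.5000; (r_i+r_j)·cross = 2·-50.5000 = -101.0000
edge 1: (1.5,17.5)→(7,3)  cross = 1.5·3 − 7·17.5 = -118.0000; (r_i+r_j)·cross = 8.5·-118.0000 = -1003.0000
edge 2: (7,3)→(8.5,0)  cross = 7·0 − 8.5·3 = -25.5000; (r_i+r_j)·cross = 15.5·-25.5000 = -395.2500
edge 3: (8.5,0)→(15.5,0)  cross = 8.5·0 − 15.5·0 = 0.0000; (r_i+r_j)·cross = 24·0.0000 = 0.0000
edge 4: (15.5,0)→(19,33.5)  cross = 15.5·33.5 − 19·0 = 519.2500; (r_i+r_j)·cross = 34.5·519.2500 = 17914.1250
edge 5: (19,33.5)→(0.5,39.5)  cross = 19·39.5 − 0.5·33.5 = 733.7500; (r_i+r_j)·cross = 19.5·733.7500 = 14308.1250
Σcross = 1059.0000 → A = |Σcross|/2 = 529.5000 mm²
Σ(r_i+r_j)·cross = 30723.0000 → first moment M = |Σ|/6 = 5120.5000
R_c = M/A = 5120.5000/529.5000 = 9.6704 mm
θ = 80° = 1.396263 rad
V = θ·R_c·A = 1.396263·9.6704·529.5000 = 7149.567 mm³

Volume = 7149.567 mm³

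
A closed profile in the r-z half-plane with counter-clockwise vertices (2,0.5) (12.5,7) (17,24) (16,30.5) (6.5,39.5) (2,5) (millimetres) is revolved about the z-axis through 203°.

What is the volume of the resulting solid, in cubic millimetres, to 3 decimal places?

Volume = 11348.583 mm³

Profile (r,z), 6 vertices: (2,0.5) (12.5,7) (17,24) (16,30.5) (6.5,39.5) (2,5)
edge 0: (2,0.5)→(12.5,7)  cross = 2·7 − 12.5·0.5 = 7.7500; (r_i+r_j)·cross = 14.5·7.7500 = 112.3750
edge 1: (12.5,7)→(17,24)  cross = 12.5·24 − 17·7 = 181.0000; (r_i+r_j)·cross = 29.5·181.0000 = 5339.5000
edge 2: (17,24)→(16,30.5)  cross = 17·30.5 − 16·24 = 134.5000; (r_i+r_j)·cross = 33·134.5000 = 4438.5000
edge 3: (16,30.5)→(6.5,39.5)  cross = 16·39.5 − 6.5·30.5 = 433.7500; (r_i+r_j)·cross = 22.5·433.7500 = 9759.3750
edge 4: (6.5,39.5)→(2,5)  cross = 6.5·5 − 2·39.5 = -46.5000; (r_i+r_j)·cross = 8.5·-46.5000 = -395.2500
edge 5: (2,5)→(2,0.5)  cross = 2·0.5 − 2·5 = -9.0000; (r_i+r_j)·cross = 4·-9.0000 = -36.0000
Σcross = 701.5000 → A = |Σcross|/2 = 350.7500 mm²
Σ(r_i+r_j)·cross = 19218.5000 → first moment M = |Σ|/6 = 3203.0833
R_c = M/A = 3203.0833/350.7500 = 9.1321 mm
θ = 203° = 3.543018 rad
V = θ·R_c·A = 3.543018·9.1321·350.7500 = 11348.583 mm³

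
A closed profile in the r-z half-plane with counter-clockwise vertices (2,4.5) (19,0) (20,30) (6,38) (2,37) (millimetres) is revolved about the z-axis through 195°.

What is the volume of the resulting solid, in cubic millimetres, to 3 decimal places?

Profile (r,z), 5 vertices: (2,4.5) (19,0) (20,30) (6,38) (2,37)
edge 0: (2,4.5)→(19,0)  cross = 2·0 − 19·4.5 = -85.5000; (r_i+r_j)·cross = 21·-85.5000 = -1795.5000
edge 1: (19,0)→(20,30)  cross = 19·30 − 20·0 = 570.0000; (r_i+r_j)·cross = 39·570.0000 = 22230.0000
edge 2: (20,30)→(6,38)  cross = 20·38 − 6·30 = 580.0000; (r_i+r_j)·cross = 26·580.0000 = 15080.0000
edge 3: (6,38)→(2,37)  cross = 6·37 − 2·38 = 146.0000; (r_i+r_j)·cross = 8·146.0000 = 1168.0000
edge 4: (2,37)→(2,4.5)  cross = 2·4.5 − 2·37 = -65.0000; (r_i+r_j)·cross = 4·-65.0000 = -260.0000
Σcross = 1145.5000 → A = |Σcross|/2 = 572.7500 mm²
Σ(r_i+r_j)·cross = 36422.5000 → first moment M = |Σ|/6 = 6070.4167
R_c = M/A = 6070.4167/572.7500 = 10.5987 mm
θ = 195° = 3.403392 rad
V = θ·R_c·A = 3.403392·10.5987·572.7500 = 20660.008 mm³

Volume = 20660.008 mm³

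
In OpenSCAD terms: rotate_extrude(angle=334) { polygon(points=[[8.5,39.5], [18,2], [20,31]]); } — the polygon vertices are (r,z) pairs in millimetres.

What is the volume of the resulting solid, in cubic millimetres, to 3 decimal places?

Volume = 15834.836 mm³

Profile (r,z), 3 vertices: (8.5,39.5) (18,2) (20,31)
edge 0: (8.5,39.5)→(18,2)  cross = 8.5·2 − 18·39.5 = -694.0000; (r_i+r_j)·cross = 26.5·-694.0000 = -18391.0000
edge 1: (18,2)→(20,31)  cross = 18·31 − 20·2 = 518.0000; (r_i+r_j)·cross = 38·518.0000 = 19684.0000
edge 2: (20,31)→(8.5,39.5)  cross = 20·39.5 − 8.5·31 = 526.5000; (r_i+r_j)·cross = 28.5·526.5000 = 15005.2500
Σcross = 350.5000 → A = |Σcross|/2 = 175.2500 mm²
Σ(r_i+r_j)·cross = 16298.2500 → first moment M = |Σ|/6 = 2716.3750
R_c = M/A = 2716.3750/175.2500 = 15.5000 mm
θ = 334° = 5.829400 rad
V = θ·R_c·A = 5.829400·15.5000·175.2500 = 15834.836 mm³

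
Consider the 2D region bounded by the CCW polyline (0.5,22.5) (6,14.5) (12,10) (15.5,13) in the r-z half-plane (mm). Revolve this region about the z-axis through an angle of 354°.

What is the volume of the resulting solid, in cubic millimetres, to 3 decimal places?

Profile (r,z), 4 vertices: (0.5,22.5) (6,14.5) (12,10) (15.5,13)
edge 0: (0.5,22.5)→(6,14.5)  cross = 0.5·14.5 − 6·22.5 = -127.7500; (r_i+r_j)·cross = 6.5·-127.7500 = -830.3750
edge 1: (6,14.5)→(12,10)  cross = 6·10 − 12·14.5 = -114.0000; (r_i+r_j)·cross = 18·-114.0000 = -2052.0000
edge 2: (12,10)→(15.5,13)  cross = 12·13 − 15.5·10 = 1.0000; (r_i+r_j)·cross = 27.5·1.0000 = 27.5000
edge 3: (15.5,13)→(0.5,22.5)  cross = 15.5·22.5 − 0.5·13 = 342.2500; (r_i+r_j)·cross = 16·342.2500 = 5476.0000
Σcross = 101.5000 → A = |Σcross|/2 = 50.7500 mm²
Σ(r_i+r_j)·cross = 2621.1250 → first moment M = |Σ|/6 = 436.8542
R_c = M/A = 436.8542/50.7500 = 8.6080 mm
θ = 354° = 6.178466 rad
V = θ·R_c·A = 6.178466·8.6080·50.7500 = 2699.088 mm³

Volume = 2699.088 mm³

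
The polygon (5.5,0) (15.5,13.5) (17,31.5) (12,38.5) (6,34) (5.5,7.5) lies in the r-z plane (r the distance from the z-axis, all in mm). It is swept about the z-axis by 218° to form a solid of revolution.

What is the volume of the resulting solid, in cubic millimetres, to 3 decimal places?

Volume = 12103.363 mm³

Profile (r,z), 6 vertices: (5.5,0) (15.5,13.5) (17,31.5) (12,38.5) (6,34) (5.5,7.5)
edge 0: (5.5,0)→(15.5,13.5)  cross = 5.5·13.5 − 15.5·0 = 74.2500; (r_i+r_j)·cross = 21·74.2500 = 1559.2500
edge 1: (15.5,13.5)→(17,31.5)  cross = 15.5·31.5 − 17·13.5 = 258.7500; (r_i+r_j)·cross = 32.5·258.7500 = 8409.3750
edge 2: (17,31.5)→(12,38.5)  cross = 17·38.5 − 12·31.5 = 276.5000; (r_i+r_j)·cross = 29·276.5000 = 8018.5000
edge 3: (12,38.5)→(6,34)  cross = 12·34 − 6·38.5 = 177.0000; (r_i+r_j)·cross = 18·177.0000 = 3186.0000
edge 4: (6,34)→(5.5,7.5)  cross = 6·7.5 − 5.5·34 = -142.0000; (r_i+r_j)·cross = 11.5·-142.0000 = -1633.0000
edge 5: (5.5,7.5)→(5.5,0)  cross = 5.5·0 − 5.5·7.5 = -41.2500; (r_i+r_j)·cross = 11·-41.2500 = -453.7500
Σcross = 603.2500 → A = |Σcross|/2 = 301.6250 mm²
Σ(r_i+r_j)·cross = 19086.3750 → first moment M = |Σ|/6 = 3181.0625
R_c = M/A = 3181.0625/301.6250 = 10.5464 mm
θ = 218° = 3.804818 rad
V = θ·R_c·A = 3.804818·10.5464·301.6250 = 12103.363 mm³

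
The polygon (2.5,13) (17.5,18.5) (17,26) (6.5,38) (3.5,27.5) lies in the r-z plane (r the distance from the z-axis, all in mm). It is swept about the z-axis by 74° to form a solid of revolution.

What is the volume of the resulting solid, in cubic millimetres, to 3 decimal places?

Volume = 2744.476 mm³

Profile (r,z), 5 vertices: (2.5,13) (17.5,18.5) (17,26) (6.5,38) (3.5,27.5)
edge 0: (2.5,13)→(17.5,18.5)  cross = 2.5·18.5 − 17.5·13 = -181.2500; (r_i+r_j)·cross = 20·-181.2500 = -3625.0000
edge 1: (17.5,18.5)→(17,26)  cross = 17.5·26 − 17·18.5 = 140.5000; (r_i+r_j)·cross = 34.5·140.5000 = 4847.2500
edge 2: (17,26)→(6.5,38)  cross = 17·38 − 6.5·26 = 477.0000; (r_i+r_j)·cross = 23.5·477.0000 = 11209.5000
edge 3: (6.5,38)→(3.5,27.5)  cross = 6.5·27.5 − 3.5·38 = 45.7500; (r_i+r_j)·cross = 10·45.7500 = 457.5000
edge 4: (3.5,27.5)→(2.5,13)  cross = 3.5·13 − 2.5·27.5 = -23.2500; (r_i+r_j)·cross = 6·-23.2500 = -139.5000
Σcross = 458.7500 → A = |Σcross|/2 = 229.3750 mm²
Σ(r_i+r_j)·cross = 12749.7500 → first moment M = |Σ|/6 = 2124.9583
R_c = M/A = 2124.9583/229.3750 = 9.2641 mm
θ = 74° = 1.291544 rad
V = θ·R_c·A = 1.291544·9.2641·229.3750 = 2744.476 mm³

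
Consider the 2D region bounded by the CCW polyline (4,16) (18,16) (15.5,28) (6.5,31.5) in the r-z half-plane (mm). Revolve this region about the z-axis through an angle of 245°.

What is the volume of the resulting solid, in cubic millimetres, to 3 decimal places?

Volume = 7236.870 mm³

Profile (r,z), 4 vertices: (4,16) (18,16) (15.5,28) (6.5,31.5)
edge 0: (4,16)→(18,16)  cross = 4·16 − 18·16 = -224.0000; (r_i+r_j)·cross = 22·-224.0000 = -4928.0000
edge 1: (18,16)→(15.5,28)  cross = 18·28 − 15.5·16 = 256.0000; (r_i+r_j)·cross = 33.5·256.0000 = 8576.0000
edge 2: (15.5,28)→(6.5,31.5)  cross = 15.5·31.5 − 6.5·28 = 306.2500; (r_i+r_j)·cross = 22·306.2500 = 6737.5000
edge 3: (6.5,31.5)→(4,16)  cross = 6.5·16 − 4·31.5 = -22.0000; (r_i+r_j)·cross = 10.5·-22.0000 = -231.0000
Σcross = 316.2500 → A = |Σcross|/2 = 158.1250 mm²
Σ(r_i+r_j)·cross = 10154.5000 → first moment M = |Σ|/6 = 1692.4167
R_c = M/A = 1692.4167/158.1250 = 10.7030 mm
θ = 245° = 4.276057 rad
V = θ·R_c·A = 4.276057·10.7030·158.1250 = 7236.870 mm³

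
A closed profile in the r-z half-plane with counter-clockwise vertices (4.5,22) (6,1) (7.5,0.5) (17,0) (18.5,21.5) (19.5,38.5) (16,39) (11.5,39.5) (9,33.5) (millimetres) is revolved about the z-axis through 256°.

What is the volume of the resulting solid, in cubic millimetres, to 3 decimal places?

Profile (r,z), 9 vertices: (4.5,22) (6,1) (7.5,0.5) (17,0) (18.5,21.5) (19.5,38.5) (16,39) (11.5,39.5) (9,33.5)
edge 0: (4.5,22)→(6,1)  cross = 4.5·1 − 6·22 = -127.5000; (r_i+r_j)·cross = 10.5·-127.5000 = -1338.7500
edge 1: (6,1)→(7.5,0.5)  cross = 6·0.5 − 7.5·1 = -4.5000; (r_i+r_j)·cross = 13.5·-4.5000 = -60.7500
edge 2: (7.5,0.5)→(17,0)  cross = 7.5·0 − 17·0.5 = -8.5000; (r_i+r_j)·cross = 24.5·-8.5000 = -208.2500
edge 3: (17,0)→(18.5,21.5)  cross = 17·21.5 − 18.5·0 = 365.5000; (r_i+r_j)·cross = 35.5·365.5000 = 12975.2500
edge 4: (18.5,21.5)→(19.5,38.5)  cross = 18.5·38.5 − 19.5·21.5 = 293.0000; (r_i+r_j)·cross = 38·293.0000 = 11134.0000
edge 5: (19.5,38.5)→(16,39)  cross = 19.5·39 − 16·38.5 = 144.5000; (r_i+r_j)·cross = 35.5·144.5000 = 5129.7500
edge 6: (16,39)→(11.5,39.5)  cross = 16·39.5 − 11.5·39 = 183.5000; (r_i+r_j)·cross = 27.5·183.5000 = 5046.2500
edge 7: (11.5,39.5)→(9,33.5)  cross = 11.5·33.5 − 9·39.5 = 29.7500; (r_i+r_j)·cross = 20.5·29.7500 = 609.8750
edge 8: (9,33.5)→(4.5,22)  cross = 9·22 − 4.5·33.5 = 47.2500; (r_i+r_j)·cross = 13.5·47.2500 = 637.8750
Σcross = 923.0000 → A = |Σcross|/2 = 461.5000 mm²
Σ(r_i+r_j)·cross = 33925.2500 → first moment M = |Σ|/6 = 5654.2083
R_c = M/A = 5654.2083/461.5000 = 12.2518 mm
θ = 256° = 4.468043 rad
V = θ·R_c·A = 4.468043·12.2518·461.5000 = 25263.245 mm³

Volume = 25263.245 mm³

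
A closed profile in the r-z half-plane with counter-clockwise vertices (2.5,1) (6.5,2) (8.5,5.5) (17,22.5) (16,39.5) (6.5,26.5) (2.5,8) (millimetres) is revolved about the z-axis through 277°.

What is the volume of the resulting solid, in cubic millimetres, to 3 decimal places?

Profile (r,z), 7 vertices: (2.5,1) (6.5,2) (8.5,5.5) (17,22.5) (16,39.5) (6.5,26.5) (2.5,8)
edge 0: (2.5,1)→(6.5,2)  cross = 2.5·2 − 6.5·1 = -1.5000; (r_i+r_j)·cross = 9·-1.5000 = -13.5000
edge 1: (6.5,2)→(8.5,5.5)  cross = 6.5·5.5 − 8.5·2 = 18.7500; (r_i+r_j)·cross = 15·18.7500 = 281.2500
edge 2: (8.5,5.5)→(17,22.5)  cross = 8.5·22.5 − 17·5.5 = 97.7500; (r_i+r_j)·cross = 25.5·97.7500 = 2492.6250
edge 3: (17,22.5)→(16,39.5)  cross = 17·39.5 − 16·22.5 = 311.5000; (r_i+r_j)·cross = 33·311.5000 = 10279.5000
edge 4: (16,39.5)→(6.5,26.5)  cross = 16·26.5 − 6.5·39.5 = 167.2500; (r_i+r_j)·cross = 22.5·167.2500 = 3763.1250
edge 5: (6.5,26.5)→(2.5,8)  cross = 6.5·8 − 2.5·26.5 = -14.2500; (r_i+r_j)·cross = 9·-14.2500 = -128.2500
edge 6: (2.5,8)→(2.5,1)  cross = 2.5·1 − 2.5·8 = -17.5000; (r_i+r_j)·cross = 5·-17.5000 = -87.5000
Σcross = 562.0000 → A = |Σcross|/2 = 281.0000 mm²
Σ(r_i+r_j)·cross = 16587.2500 → first moment M = |Σ|/6 = 2764.5417
R_c = M/A = 2764.5417/281.0000 = 9.8382 mm
θ = 277° = 4.834562 rad
V = θ·R_c·A = 4.834562·9.8382·281.0000 = 13365.348 mm³

Volume = 13365.348 mm³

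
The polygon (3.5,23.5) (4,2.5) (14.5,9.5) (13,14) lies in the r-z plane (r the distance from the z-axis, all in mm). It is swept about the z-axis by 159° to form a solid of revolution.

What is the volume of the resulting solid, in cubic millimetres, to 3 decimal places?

Profile (r,z), 4 vertices: (3.5,23.5) (4,2.5) (14.5,9.5) (13,14)
edge 0: (3.5,23.5)→(4,2.5)  cross = 3.5·2.5 − 4·23.5 = -85.2500; (r_i+r_j)·cross = 7.5·-85.2500 = -639.3750
edge 1: (4,2.5)→(14.5,9.5)  cross = 4·9.5 − 14.5·2.5 = 1.7500; (r_i+r_j)·cross = 18.5·1.7500 = 32.3750
edge 2: (14.5,9.5)→(13,14)  cross = 14.5·14 − 13·9.5 = 79.5000; (r_i+r_j)·cross = 27.5·79.5000 = 2186.2500
edge 3: (13,14)→(3.5,23.5)  cross = 13·23.5 − 3.5·14 = 256.5000; (r_i+r_j)·cross = 16.5·256.5000 = 4232.2500
Σcross = 252.5000 → A = |Σcross|/2 = 126.2500 mm²
Σ(r_i+r_j)·cross = 5811.5000 → first moment M = |Σ|/6 = 968.5833
R_c = M/A = 968.5833/126.2500 = 7.6719 mm
θ = 159° = 2.775074 rad
V = θ·R_c·A = 2.775074·7.6719·126.2500 = 2687.890 mm³

Volume = 2687.890 mm³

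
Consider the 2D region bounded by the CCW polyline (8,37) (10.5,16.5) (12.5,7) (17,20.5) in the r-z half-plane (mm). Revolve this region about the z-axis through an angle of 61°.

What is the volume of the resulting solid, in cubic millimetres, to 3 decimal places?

Profile (r,z), 4 vertices: (8,37) (10.5,16.5) (12.5,7) (17,20.5)
edge 0: (8,37)→(10.5,16.5)  cross = 8·16.5 − 10.5·37 = -256.5000; (r_i+r_j)·cross = 18.5·-256.5000 = -4745.2500
edge 1: (10.5,16.5)→(12.5,7)  cross = 10.5·7 − 12.5·16.5 = -132.7500; (r_i+r_j)·cross = 23·-132.7500 = -3053.2500
edge 2: (12.5,7)→(17,20.5)  cross = 12.5·20.5 − 17·7 = 137.2500; (r_i+r_j)·cross = 29.5·137.2500 = 4048.8750
edge 3: (17,20.5)→(8,37)  cross = 17·37 − 8·20.5 = 465.0000; (r_i+r_j)·cross = 25·465.0000 = 11625.0000
Σcross = 213.0000 → A = |Σcross|/2 = 106.5000 mm²
Σ(r_i+r_j)·cross = 7875.3750 → first moment M = |Σ|/6 = 1312.5625
R_c = M/A = 1312.5625/106.5000 = 12.3245 mm
θ = 61° = 1.064651 rad
V = θ·R_c·A = 1.064651·12.3245·106.5000 = 1397.421 mm³

Volume = 1397.421 mm³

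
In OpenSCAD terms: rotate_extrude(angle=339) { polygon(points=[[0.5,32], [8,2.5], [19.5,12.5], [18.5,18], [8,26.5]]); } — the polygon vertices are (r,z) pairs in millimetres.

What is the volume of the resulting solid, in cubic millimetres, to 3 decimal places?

Profile (r,z), 5 vertices: (0.5,32) (8,2.5) (19.5,12.5) (18.5,18) (8,26.5)
edge 0: (0.5,32)→(8,2.5)  cross = 0.5·2.5 − 8·32 = -254.7500; (r_i+r_j)·cross = 8.5·-254.7500 = -2165.3750
edge 1: (8,2.5)→(19.5,12.5)  cross = 8·12.5 − 19.5·2.5 = 51.2500; (r_i+r_j)·cross = 27.5·51.2500 = 1409.3750
edge 2: (19.5,12.5)→(18.5,18)  cross = 19.5·18 − 18.5·12.5 = 119.7500; (r_i+r_j)·cross = 38·119.7500 = 4550.5000
edge 3: (18.5,18)→(8,26.5)  cross = 18.5·26.5 − 8·18 = 346.2500; (r_i+r_j)·cross = 26.5·346.2500 = 9175.6250
edge 4: (8,26.5)→(0.5,32)  cross = 8·32 − 0.5·26.5 = 242.7500; (r_i+r_j)·cross = 8.5·242.7500 = 2063.3750
Σcross = 505.2500 → A = |Σcross|/2 = 252.6250 mm²
Σ(r_i+r_j)·cross = 15033.5000 → first moment M = |Σ|/6 = 2505.5833
R_c = M/A = 2505.5833/252.6250 = 9.9182 mm
θ = 339° = 5.916666 rad
V = θ·R_c·A = 5.916666·9.9182·252.6250 = 14824.700 mm³

Volume = 14824.700 mm³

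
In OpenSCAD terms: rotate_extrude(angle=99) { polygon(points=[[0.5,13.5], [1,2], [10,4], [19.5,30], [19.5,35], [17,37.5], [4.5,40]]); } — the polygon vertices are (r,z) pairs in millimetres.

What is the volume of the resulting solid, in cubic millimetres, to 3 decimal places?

Profile (r,z), 7 vertices: (0.5,13.5) (1,2) (10,4) (19.5,30) (19.5,35) (17,37.5) (4.5,40)
edge 0: (0.5,13.5)→(1,2)  cross = 0.5·2 − 1·13.5 = -12.5000; (r_i+r_j)·cross = 1.5·-12.5000 = -18.7500
edge 1: (1,2)→(10,4)  cross = 1·4 − 10·2 = -16.0000; (r_i+r_j)·cross = 11·-16.0000 = -176.0000
edge 2: (10,4)→(19.5,30)  cross = 10·30 − 19.5·4 = 222.0000; (r_i+r_j)·cross = 29.5·222.0000 = 6549.0000
edge 3: (19.5,30)→(19.5,35)  cross = 19.5·35 − 19.5·30 = 97.5000; (r_i+r_j)·cross = 39·97.5000 = 3802.5000
edge 4: (19.5,35)→(17,37.5)  cross = 19.5·37.5 − 17·35 = 136.2500; (r_i+r_j)·cross = 36.5·136.2500 = 4973.1250
edge 5: (17,37.5)→(4.5,40)  cross = 17·40 − 4.5·37.5 = 511.2500; (r_i+r_j)·cross = 21.5·511.2500 = 10991.8750
edge 6: (4.5,40)→(0.5,13.5)  cross = 4.5·13.5 − 0.5·40 = 40.7500; (r_i+r_j)·cross = 5·40.7500 = 203.7500
Σcross = 979.2500 → A = |Σcross|/2 = 489.6250 mm²
Σ(r_i+r_j)·cross = 26325.5000 → first moment M = |Σ|/6 = 4387.5833
R_c = M/A = 4387.5833/489.6250 = 8.9611 mm
θ = 99° = 1.727876 rad
V = θ·R_c·A = 1.727876·8.9611·489.6250 = 7581.200 mm³

Volume = 7581.200 mm³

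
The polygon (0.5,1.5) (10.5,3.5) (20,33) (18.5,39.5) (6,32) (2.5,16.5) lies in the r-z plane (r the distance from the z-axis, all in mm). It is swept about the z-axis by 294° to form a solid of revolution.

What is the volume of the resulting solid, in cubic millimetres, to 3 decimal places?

Volume = 20555.432 mm³

Profile (r,z), 6 vertices: (0.5,1.5) (10.5,3.5) (20,33) (18.5,39.5) (6,32) (2.5,16.5)
edge 0: (0.5,1.5)→(10.5,3.5)  cross = 0.5·3.5 − 10.5·1.5 = -14.0000; (r_i+r_j)·cross = 11·-14.0000 = -154.0000
edge 1: (10.5,3.5)→(20,33)  cross = 10.5·33 − 20·3.5 = 276.5000; (r_i+r_j)·cross = 30.5·276.5000 = 8433.2500
edge 2: (20,33)→(18.5,39.5)  cross = 20·39.5 − 18.5·33 = 179.5000; (r_i+r_j)·cross = 38.5·179.5000 = 6910.7500
edge 3: (18.5,39.5)→(6,32)  cross = 18.5·32 − 6·39.5 = 355.0000; (r_i+r_j)·cross = 24.5·355.0000 = 8697.5000
edge 4: (6,32)→(2.5,16.5)  cross = 6·16.5 − 2.5·32 = 19.0000; (r_i+r_j)·cross = 8.5·19.0000 = 161.5000
edge 5: (2.5,16.5)→(0.5,1.5)  cross = 2.5·1.5 − 0.5·16.5 = -4.5000; (r_i+r_j)·cross = 3·-4.5000 = -13.5000
Σcross = 811.5000 → A = |Σcross|/2 = 405.7500 mm²
Σ(r_i+r_j)·cross = 24035.5000 → first moment M = |Σ|/6 = 4005.9167
R_c = M/A = 4005.9167/405.7500 = 9.8729 mm
θ = 294° = 5.131268 rad
V = θ·R_c·A = 5.131268·9.8729·405.7500 = 20555.432 mm³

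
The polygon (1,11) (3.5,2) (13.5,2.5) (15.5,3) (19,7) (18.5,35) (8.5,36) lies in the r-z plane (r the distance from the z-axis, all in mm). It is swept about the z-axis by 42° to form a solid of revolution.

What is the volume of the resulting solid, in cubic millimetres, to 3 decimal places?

Volume = 3900.985 mm³

Profile (r,z), 7 vertices: (1,11) (3.5,2) (13.5,2.5) (15.5,3) (19,7) (18.5,35) (8.5,36)
edge 0: (1,11)→(3.5,2)  cross = 1·2 − 3.5·11 = -36.5000; (r_i+r_j)·cross = 4.5·-36.5000 = -164.2500
edge 1: (3.5,2)→(13.5,2.5)  cross = 3.5·2.5 − 13.5·2 = -18.2500; (r_i+r_j)·cross = 17·-18.2500 = -310.2500
edge 2: (13.5,2.5)→(15.5,3)  cross = 13.5·3 − 15.5·2.5 = 1.7500; (r_i+r_j)·cross = 29·1.7500 = 50.7500
edge 3: (15.5,3)→(19,7)  cross = 15.5·7 − 19·3 = 51.5000; (r_i+r_j)·cross = 34.5·51.5000 = 1776.7500
edge 4: (19,7)→(18.5,35)  cross = 19·35 − 18.5·7 = 535.5000; (r_i+r_j)·cross = 37.5·535.5000 = 20081.2500
edge 5: (18.5,35)→(8.5,36)  cross = 18.5·36 − 8.5·35 = 368.5000; (r_i+r_j)·cross = 27·368.5000 = 9949.5000
edge 6: (8.5,36)→(1,11)  cross = 8.5·11 − 1·36 = 57.5000; (r_i+r_j)·cross = 9.5·57.5000 = 546.2500
Σcross = 960.0000 → A = |Σcross|/2 = 480.0000 mm²
Σ(r_i+r_j)·cross = 31930.0000 → first moment M = |Σ|/6 = 5321.6667
R_c = M/A = 5321.6667/480.0000 = 11.0868 mm
θ = 42° = 0.733038 rad
V = θ·R_c·A = 0.733038·11.0868·480.0000 = 3900.985 mm³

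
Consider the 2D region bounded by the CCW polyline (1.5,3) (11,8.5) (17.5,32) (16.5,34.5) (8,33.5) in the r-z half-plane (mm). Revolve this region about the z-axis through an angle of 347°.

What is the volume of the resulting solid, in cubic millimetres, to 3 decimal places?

Profile (r,z), 5 vertices: (1.5,3) (11,8.5) (17.5,32) (16.5,34.5) (8,33.5)
edge 0: (1.5,3)→(11,8.5)  cross = 1.5·8.5 − 11·3 = -20.2500; (r_i+r_j)·cross = 12.5·-20.2500 = -253.1250
edge 1: (11,8.5)→(17.5,32)  cross = 11·32 − 17.5·8.5 = 203.2500; (r_i+r_j)·cross = 28.5·203.2500 = 5792.6250
edge 2: (17.5,32)→(16.5,34.5)  cross = 17.5·34.5 − 16.5·32 = 75.7500; (r_i+r_j)·cross = 34·75.7500 = 2575.5000
edge 3: (16.5,34.5)→(8,33.5)  cross = 16.5·33.5 − 8·34.5 = 276.7500; (r_i+r_j)·cross = 24.5·276.7500 = 6780.3750
edge 4: (8,33.5)→(1.5,3)  cross = 8·3 − 1.5·33.5 = -26.2500; (r_i+r_j)·cross = 9.5·-26.2500 = -249.3750
Σcross = 509.2500 → A = |Σcross|/2 = 254.6250 mm²
Σ(r_i+r_j)·cross = 14646.0000 → first moment M = |Σ|/6 = 2441.0000
R_c = M/A = 2441.0000/254.6250 = 9.5866 mm
θ = 347° = 6.056293 rad
V = θ·R_c·A = 6.056293·9.5866·254.6250 = 14783.410 mm³

Volume = 14783.410 mm³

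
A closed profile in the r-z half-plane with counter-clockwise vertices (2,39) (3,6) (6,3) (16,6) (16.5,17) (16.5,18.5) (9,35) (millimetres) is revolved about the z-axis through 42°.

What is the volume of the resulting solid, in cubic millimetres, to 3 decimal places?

Profile (r,z), 7 vertices: (2,39) (3,6) (6,3) (16,6) (16.5,17) (16.5,18.5) (9,35)
edge 0: (2,39)→(3,6)  cross = 2·6 − 3·39 = -105.0000; (r_i+r_j)·cross = 5·-105.0000 = -525.0000
edge 1: (3,6)→(6,3)  cross = 3·3 − 6·6 = -27.0000; (r_i+r_j)·cross = 9·-27.0000 = -243.0000
edge 2: (6,3)→(16,6)  cross = 6·6 − 16·3 = -12.0000; (r_i+r_j)·cross = 22·-12.0000 = -264.0000
edge 3: (16,6)→(16.5,17)  cross = 16·17 − 16.5·6 = 173.0000; (r_i+r_j)·cross = 32.5·173.0000 = 5622.5000
edge 4: (16.5,17)→(16.5,18.5)  cross = 16.5·18.5 − 16.5·17 = 24.7500; (r_i+r_j)·cross = 33·24.7500 = 816.7500
edge 5: (16.5,18.5)→(9,35)  cross = 16.5·35 − 9·18.5 = 411.0000; (r_i+r_j)·cross = 25.5·411.0000 = 10480.5000
edge 6: (9,35)→(2,39)  cross = 9·39 − 2·35 = 281.0000; (r_i+r_j)·cross = 11·281.0000 = 3091.0000
Σcross = 745.7500 → A = |Σcross|/2 = 372.8750 mm²
Σ(r_i+r_j)·cross = 18978.7500 → first moment M = |Σ|/6 = 3163.1250
R_c = M/A = 3163.1250/372.8750 = 8.4831 mm
θ = 42° = 0.733038 rad
V = θ·R_c·A = 0.733038·8.4831·372.8750 = 2318.692 mm³

Volume = 2318.692 mm³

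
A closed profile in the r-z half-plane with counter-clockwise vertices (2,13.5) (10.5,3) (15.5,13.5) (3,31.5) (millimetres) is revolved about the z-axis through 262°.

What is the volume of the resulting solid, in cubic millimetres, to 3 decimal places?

Volume = 6821.419 mm³

Profile (r,z), 4 vertices: (2,13.5) (10.5,3) (15.5,13.5) (3,31.5)
edge 0: (2,13.5)→(10.5,3)  cross = 2·3 − 10.5·13.5 = -135.7500; (r_i+r_j)·cross = 12.5·-135.7500 = -1696.8750
edge 1: (10.5,3)→(15.5,13.5)  cross = 10.5·13.5 − 15.5·3 = 95.2500; (r_i+r_j)·cross = 26·95.2500 = 2476.5000
edge 2: (15.5,13.5)→(3,31.5)  cross = 15.5·31.5 − 3·13.5 = 447.7500; (r_i+r_j)·cross = 18.5·447.7500 = 8283.3750
edge 3: (3,31.5)→(2,13.5)  cross = 3·13.5 − 2·31.5 = -22.5000; (r_i+r_j)·cross = 5·-22.5000 = -112.5000
Σcross = 384.7500 → A = |Σcross|/2 = 192.3750 mm²
Σ(r_i+r_j)·cross = 8950.5000 → first moment M = |Σ|/6 = 1491.7500
R_c = M/A = 1491.7500/192.3750 = 7.7544 mm
θ = 262° = 4.572763 rad
V = θ·R_c·A = 4.572763·7.7544·192.3750 = 6821.419 mm³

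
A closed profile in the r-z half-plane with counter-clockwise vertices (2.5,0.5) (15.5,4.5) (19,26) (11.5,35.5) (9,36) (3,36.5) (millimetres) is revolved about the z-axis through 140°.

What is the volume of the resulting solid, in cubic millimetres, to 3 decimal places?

Profile (r,z), 6 vertices: (2.5,0.5) (15.5,4.5) (19,26) (11.5,35.5) (9,36) (3,36.5)
edge 0: (2.5,0.5)→(15.5,4.5)  cross = 2.5·4.5 − 15.5·0.5 = 3.5000; (r_i+r_j)·cross = 18·3.5000 = 63.0000
edge 1: (15.5,4.5)→(19,26)  cross = 15.5·26 − 19·4.5 = 317.5000; (r_i+r_j)·cross = 34.5·317.5000 = 10953.7500
edge 2: (19,26)→(11.5,35.5)  cross = 19·35.5 − 11.5·26 = 375.5000; (r_i+r_j)·cross = 30.5·375.5000 = 11452.7500
edge 3: (11.5,35.5)→(9,36)  cross = 11.5·36 − 9·35.5 = 94.5000; (r_i+r_j)·cross = 20.5·94.5000 = 1937.2500
edge 4: (9,36)→(3,36.5)  cross = 9·36.5 − 3·36 = 220.5000; (r_i+r_j)·cross = 12·220.5000 = 2646.0000
edge 5: (3,36.5)→(2.5,0.5)  cross = 3·0.5 − 2.5·36.5 = -89.7500; (r_i+r_j)·cross = 5.5·-89.7500 = -493.6250
Σcross = 921.7500 → A = |Σcross|/2 = 460.8750 mm²
Σ(r_i+r_j)·cross = 26559.1250 → first moment M = |Σ|/6 = 4426.5208
R_c = M/A = 4426.5208/460.8750 = 9.6046 mm
θ = 140° = 2.443461 rad
V = θ·R_c·A = 2.443461·9.6046·460.8750 = 10816.031 mm³

Volume = 10816.031 mm³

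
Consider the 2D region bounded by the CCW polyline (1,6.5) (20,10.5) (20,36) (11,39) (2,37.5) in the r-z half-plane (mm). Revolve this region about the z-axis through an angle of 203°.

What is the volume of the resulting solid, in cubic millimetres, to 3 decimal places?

Volume = 20118.144 mm³

Profile (r,z), 5 vertices: (1,6.5) (20,10.5) (20,36) (11,39) (2,37.5)
edge 0: (1,6.5)→(20,10.5)  cross = 1·10.5 − 20·6.5 = -119.5000; (r_i+r_j)·cross = 21·-119.5000 = -2509.5000
edge 1: (20,10.5)→(20,36)  cross = 20·36 − 20·10.5 = 510.0000; (r_i+r_j)·cross = 40·510.0000 = 20400.0000
edge 2: (20,36)→(11,39)  cross = 20·39 − 11·36 = 384.0000; (r_i+r_j)·cross = 31·384.0000 = 11904.0000
edge 3: (11,39)→(2,37.5)  cross = 11·37.5 − 2·39 = 334.5000; (r_i+r_j)·cross = 13·334.5000 = 4348.5000
edge 4: (2,37.5)→(1,6.5)  cross = 2·6.5 − 1·37.5 = -24.5000; (r_i+r_j)·cross = 3·-24.5000 = -73.5000
Σcross = 1084.5000 → A = |Σcross|/2 = 542.2500 mm²
Σ(r_i+r_j)·cross = 34069.5000 → first moment M = |Σ|/6 = 5678.2500
R_c = M/A = 5678.2500/542.2500 = 10.4716 mm
θ = 203° = 3.543018 rad
V = θ·R_c·A = 3.543018·10.4716·542.2500 = 20118.144 mm³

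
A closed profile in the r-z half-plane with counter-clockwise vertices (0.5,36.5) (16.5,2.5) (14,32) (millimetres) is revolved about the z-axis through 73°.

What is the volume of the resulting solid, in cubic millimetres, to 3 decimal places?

Profile (r,z), 3 vertices: (0.5,36.5) (16.5,2.5) (14,32)
edge 0: (0.5,36.5)→(16.5,2.5)  cross = 0.5·2.5 − 16.5·36.5 = -601.0000; (r_i+r_j)·cross = 17·-601.0000 = -10217.0000
edge 1: (16.5,2.5)→(14,32)  cross = 16.5·32 − 14·2.5 = 493.0000; (r_i+r_j)·cross = 30.5·493.0000 = 15036.5000
edge 2: (14,32)→(0.5,36.5)  cross = 14·36.5 − 0.5·32 = 495.0000; (r_i+r_j)·cross = 14.5·495.0000 = 7177.5000
Σcross = 387.0000 → A = |Σcross|/2 = 193.5000 mm²
Σ(r_i+r_j)·cross = 11997.0000 → first moment M = |Σ|/6 = 1999.5000
R_c = M/A = 1999.5000/193.5000 = 10.3333 mm
θ = 73° = 1.274090 rad
V = θ·R_c·A = 1.274090·10.3333·193.5000 = 2547.544 mm³

Volume = 2547.544 mm³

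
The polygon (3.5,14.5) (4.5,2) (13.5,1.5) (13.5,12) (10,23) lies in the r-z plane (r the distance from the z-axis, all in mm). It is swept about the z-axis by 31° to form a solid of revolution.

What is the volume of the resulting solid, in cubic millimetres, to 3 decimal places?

Profile (r,z), 5 vertices: (3.5,14.5) (4.5,2) (13.5,1.5) (13.5,12) (10,23)
edge 0: (3.5,14.5)→(4.5,2)  cross = 3.5·2 − 4.5·14.5 = -58.2500; (r_i+r_j)·cross = 8·-58.2500 = -466.0000
edge 1: (4.5,2)→(13.5,1.5)  cross = 4.5·1.5 − 13.5·2 = -20.2500; (r_i+r_j)·cross = 18·-20.2500 = -364.5000
edge 2: (13.5,1.5)→(13.5,12)  cross = 13.5·12 − 13.5·1.5 = 141.7500; (r_i+r_j)·cross = 27·141.7500 = 3827.2500
edge 3: (13.5,12)→(10,23)  cross = 13.5·23 − 10·12 = 190.5000; (r_i+r_j)·cross = 23.5·190.5000 = 4476.7500
edge 4: (10,23)→(3.5,14.5)  cross = 10·14.5 − 3.5·23 = 64.5000; (r_i+r_j)·cross = 13.5·64.5000 = 870.7500
Σcross = 318.2500 → A = |Σcross|/2 = 159.1250 mm²
Σ(r_i+r_j)·cross = 8344.2500 → first moment M = |Σ|/6 = 1390.7083
R_c = M/A = 1390.7083/159.1250 = 8.7397 mm
θ = 31° = 0.541052 rad
V = θ·R_c·A = 0.541052·8.7397·159.1250 = 752.446 mm³

Volume = 752.446 mm³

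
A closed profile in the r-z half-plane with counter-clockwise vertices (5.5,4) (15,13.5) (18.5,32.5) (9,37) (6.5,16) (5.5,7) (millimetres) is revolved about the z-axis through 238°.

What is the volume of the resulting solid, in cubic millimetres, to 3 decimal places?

Volume = 11665.144 mm³

Profile (r,z), 6 vertices: (5.5,4) (15,13.5) (18.5,32.5) (9,37) (6.5,16) (5.5,7)
edge 0: (5.5,4)→(15,13.5)  cross = 5.5·13.5 − 15·4 = 14.2500; (r_i+r_j)·cross = 20.5·14.2500 = 292.1250
edge 1: (15,13.5)→(18.5,32.5)  cross = 15·32.5 − 18.5·13.5 = 237.7500; (r_i+r_j)·cross = 33.5·237.7500 = 7964.6250
edge 2: (18.5,32.5)→(9,37)  cross = 18.5·37 − 9·32.5 = 392.0000; (r_i+r_j)·cross = 27.5·392.0000 = 10780.0000
edge 3: (9,37)→(6.5,16)  cross = 9·16 − 6.5·37 = -96.5000; (r_i+r_j)·cross = 15.5·-96.5000 = -1495.7500
edge 4: (6.5,16)→(5.5,7)  cross = 6.5·7 − 5.5·16 = -42.5000; (r_i+r_j)·cross = 12·-42.5000 = -510.0000
edge 5: (5.5,7)→(5.5,4)  cross = 5.5·4 − 5.5·7 = -16.5000; (r_i+r_j)·cross = 11·-16.5000 = -181.5000
Σcross = 488.5000 → A = |Σcross|/2 = 244.2500 mm²
Σ(r_i+r_j)·cross = 16849.5000 → first moment M = |Σ|/6 = 2808.2500
R_c = M/A = 2808.2500/244.2500 = 11.4974 mm
θ = 238° = 4.153884 rad
V = θ·R_c·A = 4.153884·11.4974·244.2500 = 11665.144 mm³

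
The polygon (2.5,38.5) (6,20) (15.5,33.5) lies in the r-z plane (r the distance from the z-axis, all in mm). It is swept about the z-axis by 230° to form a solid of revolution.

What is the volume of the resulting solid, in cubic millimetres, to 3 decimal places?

Volume = 3580.717 mm³

Profile (r,z), 3 vertices: (2.5,38.5) (6,20) (15.5,33.5)
edge 0: (2.5,38.5)→(6,20)  cross = 2.5·20 − 6·38.5 = -181.0000; (r_i+r_j)·cross = 8.5·-181.0000 = -1538.5000
edge 1: (6,20)→(15.5,33.5)  cross = 6·33.5 − 15.5·20 = -109.0000; (r_i+r_j)·cross = 21.5·-109.0000 = -2343.5000
edge 2: (15.5,33.5)→(2.5,38.5)  cross = 15.5·38.5 − 2.5·33.5 = 513.0000; (r_i+r_j)·cross = 18·513.0000 = 9234.0000
Σcross = 223.0000 → A = |Σcross|/2 = 111.5000 mm²
Σ(r_i+r_j)·cross = 5352.0000 → first moment M = |Σ|/6 = 892.0000
R_c = M/A = 892.0000/111.5000 = 8.0000 mm
θ = 230° = 4.014257 rad
V = θ·R_c·A = 4.014257·8.0000·111.5000 = 3580.717 mm³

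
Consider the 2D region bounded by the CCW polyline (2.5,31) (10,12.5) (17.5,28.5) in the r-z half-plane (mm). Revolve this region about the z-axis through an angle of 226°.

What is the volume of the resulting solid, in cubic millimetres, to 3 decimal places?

Volume = 5103.125 mm³

Profile (r,z), 3 vertices: (2.5,31) (10,12.5) (17.5,28.5)
edge 0: (2.5,31)→(10,12.5)  cross = 2.5·12.5 − 10·31 = -278.7500; (r_i+r_j)·cross = 12.5·-278.7500 = -3484.3750
edge 1: (10,12.5)→(17.5,28.5)  cross = 10·28.5 − 17.5·12.5 = 66.2500; (r_i+r_j)·cross = 27.5·66.2500 = 1821.8750
edge 2: (17.5,28.5)→(2.5,31)  cross = 17.5·31 − 2.5·28.5 = 471.2500; (r_i+r_j)·cross = 20·471.2500 = 9425.0000
Σcross = 258.7500 → A = |Σcross|/2 = 129.3750 mm²
Σ(r_i+r_j)·cross = 7762.5000 → first moment M = |Σ|/6 = 1293.7500
R_c = M/A = 1293.7500/129.3750 = 10.0000 mm
θ = 226° = 3.944444 rad
V = θ·R_c·A = 3.944444·10.0000·129.3750 = 5103.125 mm³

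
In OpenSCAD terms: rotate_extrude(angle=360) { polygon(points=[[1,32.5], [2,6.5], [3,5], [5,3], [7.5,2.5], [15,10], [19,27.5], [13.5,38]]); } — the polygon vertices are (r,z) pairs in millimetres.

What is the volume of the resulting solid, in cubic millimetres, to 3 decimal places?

Profile (r,z), 8 vertices: (1,32.5) (2,6.5) (3,5) (5,3) (7.5,2.5) (15,10) (19,27.5) (13.5,38)
edge 0: (1,32.5)→(2,6.5)  cross = 1·6.5 − 2·32.5 = -58.5000; (r_i+r_j)·cross = 3·-58.5000 = -175.5000
edge 1: (2,6.5)→(3,5)  cross = 2·5 − 3·6.5 = -9.5000; (r_i+r_j)·cross = 5·-9.5000 = -47.5000
edge 2: (3,5)→(5,3)  cross = 3·3 − 5·5 = -16.0000; (r_i+r_j)·cross = 8·-16.0000 = -128.0000
edge 3: (5,3)→(7.5,2.5)  cross = 5·2.5 − 7.5·3 = -10.0000; (r_i+r_j)·cross = 12.5·-10.0000 = -125.0000
edge 4: (7.5,2.5)→(15,10)  cross = 7.5·10 − 15·2.5 = 37.5000; (r_i+r_j)·cross = 22.5·37.5000 = 843.7500
edge 5: (15,10)→(19,27.5)  cross = 15·27.5 − 19·10 = 222.5000; (r_i+r_j)·cross = 34·222.5000 = 7565.0000
edge 6: (19,27.5)→(13.5,38)  cross = 19·38 − 13.5·27.5 = 350.7500; (r_i+r_j)·cross = 32.5·350.7500 = 11399.3750
edge 7: (13.5,38)→(1,32.5)  cross = 13.5·32.5 − 1·38 = 400.7500; (r_i+r_j)·cross = 14.5·400.7500 = 5810.8750
Σcross = 917.5000 → A = |Σcross|/2 = 458.7500 mm²
Σ(r_i+r_j)·cross = 25143.0000 → first moment M = |Σ|/6 = 4190.5000
R_c = M/A = 4190.5000/458.7500 = 9.1346 mm
θ = 360° = 6.283185 rad
V = θ·R_c·A = 6.283185·9.1346·458.7500 = 26329.688 mm³

Volume = 26329.688 mm³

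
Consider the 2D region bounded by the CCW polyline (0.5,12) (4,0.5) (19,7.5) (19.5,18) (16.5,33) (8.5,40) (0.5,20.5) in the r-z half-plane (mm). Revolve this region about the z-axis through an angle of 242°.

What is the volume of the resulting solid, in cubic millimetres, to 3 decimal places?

Volume = 21919.930 mm³

Profile (r,z), 7 vertices: (0.5,12) (4,0.5) (19,7.5) (19.5,18) (16.5,33) (8.5,40) (0.5,20.5)
edge 0: (0.5,12)→(4,0.5)  cross = 0.5·0.5 − 4·12 = -47.7500; (r_i+r_j)·cross = 4.5·-47.7500 = -214.8750
edge 1: (4,0.5)→(19,7.5)  cross = 4·7.5 − 19·0.5 = 20.5000; (r_i+r_j)·cross = 23·20.5000 = 471.5000
edge 2: (19,7.5)→(19.5,18)  cross = 19·18 − 19.5·7.5 = 195.7500; (r_i+r_j)·cross = 38.5·195.7500 = 7536.3750
edge 3: (19.5,18)→(16.5,33)  cross = 19.5·33 − 16.5·18 = 346.5000; (r_i+r_j)·cross = 36·346.5000 = 12474.0000
edge 4: (16.5,33)→(8.5,40)  cross = 16.5·40 − 8.5·33 = 379.5000; (r_i+r_j)·cross = 25·379.5000 = 9487.5000
edge 5: (8.5,40)→(0.5,20.5)  cross = 8.5·20.5 − 0.5·40 = 154.2500; (r_i+r_j)·cross = 9·154.2500 = 1388.2500
edge 6: (0.5,20.5)→(0.5,12)  cross = 0.5·12 − 0.5·20.5 = -4.2500; (r_i+r_j)·cross = 1·-4.2500 = -4.2500
Σcross = 1044.5000 → A = |Σcross|/2 = 522.2500 mm²
Σ(r_i+r_j)·cross = 31138.5000 → first moment M = |Σ|/6 = 5189.7500
R_c = M/A = 5189.7500/522.2500 = 9.9373 mm
θ = 242° = 4.223697 rad
V = θ·R_c·A = 4.223697·9.9373·522.2500 = 21919.930 mm³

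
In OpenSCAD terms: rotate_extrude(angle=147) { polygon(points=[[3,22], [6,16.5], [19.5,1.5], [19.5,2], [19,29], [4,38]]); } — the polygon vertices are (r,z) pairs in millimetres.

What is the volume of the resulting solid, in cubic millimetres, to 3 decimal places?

Profile (r,z), 6 vertices: (3,22) (6,16.5) (19.5,1.5) (19.5,2) (19,29) (4,38)
edge 0: (3,22)→(6,16.5)  cross = 3·16.5 − 6·22 = -82.5000; (r_i+r_j)·cross = 9·-82.5000 = -742.5000
edge 1: (6,16.5)→(19.5,1.5)  cross = 6·1.5 − 19.5·16.5 = -312.7500; (r_i+r_j)·cross = 25.5·-312.7500 = -7975.1250
edge 2: (19.5,1.5)→(19.5,2)  cross = 19.5·2 − 19.5·1.5 = 9.7500; (r_i+r_j)·cross = 39·9.7500 = 380.2500
edge 3: (19.5,2)→(19,29)  cross = 19.5·29 − 19·2 = 527.5000; (r_i+r_j)·cross = 38.5·527.5000 = 20308.7500
edge 4: (19,29)→(4,38)  cross = 19·38 − 4·29 = 606.0000; (r_i+r_j)·cross = 23·606.0000 = 13938.0000
edge 5: (4,38)→(3,22)  cross = 4·22 − 3·38 = -26.0000; (r_i+r_j)·cross = 7·-26.0000 = -182.0000
Σcross = 722.0000 → A = |Σcross|/2 = 361.0000 mm²
Σ(r_i+r_j)·cross = 25727.3750 → first moment M = |Σ|/6 = 4287.8958
R_c = M/A = 4287.8958/361.0000 = 11.8778 mm
θ = 147° = 2.565634 rad
V = θ·R_c·A = 2.565634·11.8778·361.0000 = 11001.171 mm³

Volume = 11001.171 mm³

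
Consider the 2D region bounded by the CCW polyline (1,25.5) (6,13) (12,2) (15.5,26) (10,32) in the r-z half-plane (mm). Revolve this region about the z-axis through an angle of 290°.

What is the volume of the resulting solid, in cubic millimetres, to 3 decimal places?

Volume = 10651.410 mm³

Profile (r,z), 5 vertices: (1,25.5) (6,13) (12,2) (15.5,26) (10,32)
edge 0: (1,25.5)→(6,13)  cross = 1·13 − 6·25.5 = -140.0000; (r_i+r_j)·cross = 7·-140.0000 = -980.0000
edge 1: (6,13)→(12,2)  cross = 6·2 − 12·13 = -144.0000; (r_i+r_j)·cross = 18·-144.0000 = -2592.0000
edge 2: (12,2)→(15.5,26)  cross = 12·26 − 15.5·2 = 281.0000; (r_i+r_j)·cross = 27.5·281.0000 = 7727.5000
edge 3: (15.5,26)→(10,32)  cross = 15.5·32 − 10·26 = 236.0000; (r_i+r_j)·cross = 25.5·236.0000 = 6018.0000
edge 4: (10,32)→(1,25.5)  cross = 10·25.5 − 1·32 = 223.0000; (r_i+r_j)·cross = 11·223.0000 = 2453.0000
Σcross = 456.0000 → A = |Σcross|/2 = 228.0000 mm²
Σ(r_i+r_j)·cross = 12626.5000 → first moment M = |Σ|/6 = 2104.4167
R_c = M/A = 2104.4167/228.0000 = 9.2299 mm
θ = 290° = 5.061455 rad
V = θ·R_c·A = 5.061455·9.2299·228.0000 = 10651.410 mm³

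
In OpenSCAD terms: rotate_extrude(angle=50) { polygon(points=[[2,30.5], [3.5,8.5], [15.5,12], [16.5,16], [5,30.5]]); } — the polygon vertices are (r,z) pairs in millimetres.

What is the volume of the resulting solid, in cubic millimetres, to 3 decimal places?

Volume = 1329.577 mm³

Profile (r,z), 5 vertices: (2,30.5) (3.5,8.5) (15.5,12) (16.5,16) (5,30.5)
edge 0: (2,30.5)→(3.5,8.5)  cross = 2·8.5 − 3.5·30.5 = -89.7500; (r_i+r_j)·cross = 5.5·-89.7500 = -493.6250
edge 1: (3.5,8.5)→(15.5,12)  cross = 3.5·12 − 15.5·8.5 = -89.7500; (r_i+r_j)·cross = 19·-89.7500 = -1705.2500
edge 2: (15.5,12)→(16.5,16)  cross = 15.5·16 − 16.5·12 = 50.0000; (r_i+r_j)·cross = 32·50.0000 = 1600.0000
edge 3: (16.5,16)→(5,30.5)  cross = 16.5·30.5 − 5·16 = 423.2500; (r_i+r_j)·cross = 21.5·423.2500 = 9099.8750
edge 4: (5,30.5)→(2,30.5)  cross = 5·30.5 − 2·30.5 = 91.5000; (r_i+r_j)·cross = 7·91.5000 = 640.5000
Σcross = 385.2500 → A = |Σcross|/2 = 192.6250 mm²
Σ(r_i+r_j)·cross = 9141.5000 → first moment M = |Σ|/6 = 1523.5833
R_c = M/A = 1523.5833/192.6250 = 7.9096 mm
θ = 50° = 0.872665 rad
V = θ·R_c·A = 0.872665·7.9096·192.6250 = 1329.577 mm³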